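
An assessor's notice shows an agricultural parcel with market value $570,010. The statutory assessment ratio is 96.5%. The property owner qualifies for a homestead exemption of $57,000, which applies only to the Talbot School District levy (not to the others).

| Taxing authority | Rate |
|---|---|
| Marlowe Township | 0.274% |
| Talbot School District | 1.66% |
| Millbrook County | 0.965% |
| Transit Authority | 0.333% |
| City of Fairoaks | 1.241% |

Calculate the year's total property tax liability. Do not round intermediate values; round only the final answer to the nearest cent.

Assessed value = $570,010 × 0.965 = $550,059.65
Marlowe Township: $550,059.65 × 0.00274 = $1,507.163441
Talbot School District: ($550,059.65 − $57,000) × 0.0166 = $493,059.65 × 0.0166 = $8,184.79019
Millbrook County: $550,059.65 × 0.00965 = $5,308.0756225
Transit Authority: $550,059.65 × 0.00333 = $1,831.6986345
City of Fairoaks: $550,059.65 × 0.01241 = $6,826.2402565
Total = $23,657.9681445

$23,657.97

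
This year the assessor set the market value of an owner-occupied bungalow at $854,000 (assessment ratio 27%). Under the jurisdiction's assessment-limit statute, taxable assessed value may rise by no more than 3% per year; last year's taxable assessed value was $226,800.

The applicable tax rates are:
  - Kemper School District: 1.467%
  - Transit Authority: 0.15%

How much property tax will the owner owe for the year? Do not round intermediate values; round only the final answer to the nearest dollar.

Uncapped assessed value = $854,000 × 0.27 = $230,580
Cap limit = $226,800 × 1.03 = $233,604
Taxable assessed value = min($230,580, $233,604) = $230,580 (cap does not bind)
Kemper School District: $230,580 × 0.01467 = $3,382.6086
Transit Authority: $230,580 × 0.0015 = $345.87
Total = $3,728.4786

$3,728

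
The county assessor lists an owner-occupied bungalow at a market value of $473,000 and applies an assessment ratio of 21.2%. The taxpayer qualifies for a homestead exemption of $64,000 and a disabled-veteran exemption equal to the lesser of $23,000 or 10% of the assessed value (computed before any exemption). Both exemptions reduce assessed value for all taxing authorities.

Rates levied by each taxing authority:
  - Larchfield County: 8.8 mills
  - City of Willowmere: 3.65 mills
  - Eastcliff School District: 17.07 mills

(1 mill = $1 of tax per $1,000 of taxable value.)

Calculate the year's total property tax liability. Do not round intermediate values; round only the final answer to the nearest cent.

Assessed value = $473,000 × 0.212 = $100,276
Disabled-veteran exemption = min($23,000, 10% × $100,276) = min($23,000, $10,027.6) = $10,027.6 (percentage binds)
Taxable value = $100,276 − $64,000 − $10,027.6 = $26,248.4
Larchfield County: $26,248.4 × 0.0088 = $230.98592
City of Willowmere: $26,248.4 × 0.00365 = $95.80666
Eastcliff School District: $26,248.4 × 0.01707 = $448.060188
Total = $774.852768

$774.85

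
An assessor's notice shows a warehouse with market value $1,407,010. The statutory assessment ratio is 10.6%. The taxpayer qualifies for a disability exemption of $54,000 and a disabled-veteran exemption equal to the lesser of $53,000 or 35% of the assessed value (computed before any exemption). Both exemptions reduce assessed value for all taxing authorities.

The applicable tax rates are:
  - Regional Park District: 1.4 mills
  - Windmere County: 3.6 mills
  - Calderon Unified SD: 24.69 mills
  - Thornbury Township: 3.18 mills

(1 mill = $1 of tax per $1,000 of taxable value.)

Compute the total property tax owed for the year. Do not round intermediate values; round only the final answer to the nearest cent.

$1,411.54

Assessed value = $1,407,010 × 0.106 = $149,143.06
Disabled-veteran exemption = min($53,000, 35% × $149,143.06) = min($53,000, $52,200.071) = $52,200.071 (percentage binds)
Taxable value = $149,143.06 − $54,000 − $52,200.071 = $42,942.989
Regional Park District: $42,942.989 × 0.0014 = $60.1201846
Windmere County: $42,942.989 × 0.0036 = $154.5947604
Calderon Unified SD: $42,942.989 × 0.02469 = $1,060.26239841
Thornbury Township: $42,942.989 × 0.00318 = $136.55870502
Total = $1,411.53604843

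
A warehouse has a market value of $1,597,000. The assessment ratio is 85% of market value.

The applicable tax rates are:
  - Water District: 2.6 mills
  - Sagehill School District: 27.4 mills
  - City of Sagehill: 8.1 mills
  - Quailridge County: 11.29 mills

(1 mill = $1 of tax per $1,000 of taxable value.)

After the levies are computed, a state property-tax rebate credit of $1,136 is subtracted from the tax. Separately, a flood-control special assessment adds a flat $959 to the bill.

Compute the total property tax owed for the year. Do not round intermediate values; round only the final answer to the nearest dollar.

$66,867

Assessed value = $1,597,000 × 0.85 = $1,357,450
Water District: $1,357,450 × 0.0026 = $3,529.37
Sagehill School District: $1,357,450 × 0.0274 = $37,194.13
City of Sagehill: $1,357,450 × 0.0081 = $10,995.345
Quailridge County: $1,357,450 × 0.01129 = $15,325.6105
Levies subtotal = $67,044.4555
After credit = $67,044.4555 − $1,136 = $65,908.4555
Total = $65,908.4555 + $959 = $66,867.4555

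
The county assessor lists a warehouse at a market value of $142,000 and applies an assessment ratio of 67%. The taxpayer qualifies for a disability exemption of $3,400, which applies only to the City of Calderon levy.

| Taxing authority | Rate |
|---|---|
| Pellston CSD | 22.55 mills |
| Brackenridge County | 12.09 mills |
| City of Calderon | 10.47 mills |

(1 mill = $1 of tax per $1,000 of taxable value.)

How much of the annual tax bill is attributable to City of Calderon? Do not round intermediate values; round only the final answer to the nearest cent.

$960.52

Assessed value = $142,000 × 0.67 = $95,140
City of Calderon taxable value = $95,140 − $3,400 = $91,740
City of Calderon levy = $91,740 × 0.01047 = $960.5178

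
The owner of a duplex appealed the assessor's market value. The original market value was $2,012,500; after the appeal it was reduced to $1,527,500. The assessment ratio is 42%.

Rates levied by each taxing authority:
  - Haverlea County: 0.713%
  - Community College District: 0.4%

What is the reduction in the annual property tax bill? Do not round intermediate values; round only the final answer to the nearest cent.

Old assessed value = $2,012,500 × 0.42 = $845,250
New assessed value = $1,527,500 × 0.42 = $641,550
Combined rate = 0.00713 + 0.004 = 0.01113
Old tax = $845,250 × 0.01113 = $9,407.6325
New tax = $641,550 × 0.01113 = $7,140.4515
Reduction = $9,407.6325 − $7,140.4515 = $2,267.181

$2,267.18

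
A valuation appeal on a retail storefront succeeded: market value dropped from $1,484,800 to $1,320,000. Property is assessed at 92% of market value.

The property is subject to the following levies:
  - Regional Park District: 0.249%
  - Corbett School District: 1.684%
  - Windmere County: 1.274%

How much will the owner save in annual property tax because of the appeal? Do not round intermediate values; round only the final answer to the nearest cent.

$4,862.33

Old assessed value = $1,484,800 × 0.92 = $1,366,016
New assessed value = $1,320,000 × 0.92 = $1,214,400
Combined rate = 0.00249 + 0.01684 + 0.01274 = 0.03207
Old tax = $1,366,016 × 0.03207 = $43,808.13312
New tax = $1,214,400 × 0.03207 = $38,945.808
Reduction = $43,808.13312 − $38,945.808 = $4,862.32512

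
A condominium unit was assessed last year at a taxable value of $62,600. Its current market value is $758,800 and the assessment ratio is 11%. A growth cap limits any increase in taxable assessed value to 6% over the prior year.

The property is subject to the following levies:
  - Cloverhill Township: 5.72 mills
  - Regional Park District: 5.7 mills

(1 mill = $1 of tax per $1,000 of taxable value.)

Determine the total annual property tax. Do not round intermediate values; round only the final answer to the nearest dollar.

$758

Uncapped assessed value = $758,800 × 0.11 = $83,468
Cap limit = $62,600 × 1.06 = $66,356
Taxable assessed value = min($83,468, $66,356) = $66,356 (cap binds)
Cloverhill Township: $66,356 × 0.00572 = $379.55632
Regional Park District: $66,356 × 0.0057 = $378.2292
Total = $757.78552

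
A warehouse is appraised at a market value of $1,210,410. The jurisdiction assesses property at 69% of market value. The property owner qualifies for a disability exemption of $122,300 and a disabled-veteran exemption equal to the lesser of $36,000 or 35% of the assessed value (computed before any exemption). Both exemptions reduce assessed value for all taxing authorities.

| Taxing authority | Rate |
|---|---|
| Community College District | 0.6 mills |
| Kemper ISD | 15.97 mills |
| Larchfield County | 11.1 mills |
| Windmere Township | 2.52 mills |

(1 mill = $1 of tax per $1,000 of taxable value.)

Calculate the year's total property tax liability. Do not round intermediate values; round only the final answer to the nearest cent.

Assessed value = $1,210,410 × 0.69 = $835,182.9
Disabled-veteran exemption = min($36,000, 35% × $835,182.9) = min($36,000, $292,314.015) = $36,000 (dollar cap binds)
Taxable value = $835,182.9 − $122,300 − $36,000 = $676,882.9
Community College District: $676,882.9 × 0.0006 = $406.12974
Kemper ISD: $676,882.9 × 0.01597 = $10,809.819913
Larchfield County: $676,882.9 × 0.0111 = $7,513.40019
Windmere Township: $676,882.9 × 0.00252 = $1,705.744908
Total = $20,435.094751

$20,435.09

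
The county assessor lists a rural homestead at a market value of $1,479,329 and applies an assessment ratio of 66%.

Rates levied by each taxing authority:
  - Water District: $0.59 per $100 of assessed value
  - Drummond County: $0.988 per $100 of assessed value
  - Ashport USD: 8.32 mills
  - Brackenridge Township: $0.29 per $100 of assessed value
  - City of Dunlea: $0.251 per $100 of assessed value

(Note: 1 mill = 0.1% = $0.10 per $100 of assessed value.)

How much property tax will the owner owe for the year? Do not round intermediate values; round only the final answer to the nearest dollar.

$28,812

Assessed value = $1,479,329 × 0.66 = $976,357.14
Water District: $976,357.14 × 0.0059 = $5,760.507126
Drummond County: $976,357.14 × 0.00988 = $9,646.4085432
Ashport USD: $976,357.14 × 0.00832 = $8,123.2914048
Brackenridge Township: $976,357.14 × 0.0029 = $2,831.435706
City of Dunlea: $976,357.14 × 0.00251 = $2,450.6564214
Total = $28,812.2992014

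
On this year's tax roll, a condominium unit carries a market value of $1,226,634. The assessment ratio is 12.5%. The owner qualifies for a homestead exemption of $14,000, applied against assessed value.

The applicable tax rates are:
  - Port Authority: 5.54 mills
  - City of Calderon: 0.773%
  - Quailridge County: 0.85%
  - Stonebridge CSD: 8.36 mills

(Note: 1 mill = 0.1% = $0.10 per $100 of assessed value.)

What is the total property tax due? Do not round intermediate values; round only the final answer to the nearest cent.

Assessed value = $1,226,634 × 0.125 = $153,329.25
Taxable value = $153,329.25 − $14,000 = $139,329.25
Port Authority: $139,329.25 × 0.00554 = $771.884045
City of Calderon: $139,329.25 × 0.00773 = $1,077.0151025
Quailridge County: $139,329.25 × 0.0085 = $1,184.298625
Stonebridge CSD: $139,329.25 × 0.00836 = $1,164.79253
Total = $4,197.9903025

$4,197.99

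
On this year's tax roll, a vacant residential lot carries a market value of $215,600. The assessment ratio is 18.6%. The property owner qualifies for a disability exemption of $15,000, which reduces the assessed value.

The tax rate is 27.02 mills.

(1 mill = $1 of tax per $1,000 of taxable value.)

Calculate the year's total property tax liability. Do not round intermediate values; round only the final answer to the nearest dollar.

$678

Assessed value = $215,600 × 0.186 = $40,101.6
Taxable value = $40,101.6 − $15,000 = $25,101.6
Tax = $25,101.6 × 0.02702 = $678.245232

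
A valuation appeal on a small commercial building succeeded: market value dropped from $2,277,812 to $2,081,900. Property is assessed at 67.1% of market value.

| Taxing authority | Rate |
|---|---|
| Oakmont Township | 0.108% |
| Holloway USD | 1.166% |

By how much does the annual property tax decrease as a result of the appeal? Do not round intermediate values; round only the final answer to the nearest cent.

Old assessed value = $2,277,812 × 0.671 = $1,528,411.852
New assessed value = $2,081,900 × 0.671 = $1,396,954.9
Combined rate = 0.00108 + 0.01166 = 0.01274
Old tax = $1,528,411.852 × 0.01274 = $19,471.96699448
New tax = $1,396,954.9 × 0.01274 = $17,797.205426
Reduction = $19,471.96699448 − $17,797.205426 = $1,674.76156848

$1,674.76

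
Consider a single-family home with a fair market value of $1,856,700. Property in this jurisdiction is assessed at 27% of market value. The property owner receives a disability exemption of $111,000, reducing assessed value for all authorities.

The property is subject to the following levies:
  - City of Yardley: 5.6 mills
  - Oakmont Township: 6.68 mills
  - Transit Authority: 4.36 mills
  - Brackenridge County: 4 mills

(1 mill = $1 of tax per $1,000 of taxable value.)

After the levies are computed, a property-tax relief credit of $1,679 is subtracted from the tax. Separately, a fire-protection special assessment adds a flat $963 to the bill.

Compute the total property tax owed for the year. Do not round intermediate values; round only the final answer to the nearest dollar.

Assessed value = $1,856,700 × 0.27 = $501,309
Taxable value = $501,309 − $111,000 = $390,309
City of Yardley: $390,309 × 0.0056 = $2,185.7304
Oakmont Township: $390,309 × 0.00668 = $2,607.26412
Transit Authority: $390,309 × 0.00436 = $1,701.74724
Brackenridge County: $390,309 × 0.004 = $1,561.236
Levies subtotal = $8,055.97776
After credit = $8,055.97776 − $1,679 = $6,376.97776
Total = $6,376.97776 + $963 = $7,339.97776

$7,340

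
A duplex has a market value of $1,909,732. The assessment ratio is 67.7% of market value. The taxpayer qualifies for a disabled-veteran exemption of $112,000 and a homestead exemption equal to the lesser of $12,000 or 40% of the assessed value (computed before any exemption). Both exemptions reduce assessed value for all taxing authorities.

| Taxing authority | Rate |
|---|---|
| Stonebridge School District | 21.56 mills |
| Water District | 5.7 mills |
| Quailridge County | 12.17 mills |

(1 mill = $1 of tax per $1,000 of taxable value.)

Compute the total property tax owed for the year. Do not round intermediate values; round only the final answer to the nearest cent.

$46,089.28

Assessed value = $1,909,732 × 0.677 = $1,292,888.564
Homestead exemption = min($12,000, 40% × $1,292,888.564) = min($12,000, $517,155.4256) = $12,000 (dollar cap binds)
Taxable value = $1,292,888.564 − $112,000 − $12,000 = $1,168,888.564
Stonebridge School District: $1,168,888.564 × 0.02156 = $25,201.23743984
Water District: $1,168,888.564 × 0.0057 = $6,662.6648148
Quailridge County: $1,168,888.564 × 0.01217 = $14,225.37382388
Total = $46,089.27607852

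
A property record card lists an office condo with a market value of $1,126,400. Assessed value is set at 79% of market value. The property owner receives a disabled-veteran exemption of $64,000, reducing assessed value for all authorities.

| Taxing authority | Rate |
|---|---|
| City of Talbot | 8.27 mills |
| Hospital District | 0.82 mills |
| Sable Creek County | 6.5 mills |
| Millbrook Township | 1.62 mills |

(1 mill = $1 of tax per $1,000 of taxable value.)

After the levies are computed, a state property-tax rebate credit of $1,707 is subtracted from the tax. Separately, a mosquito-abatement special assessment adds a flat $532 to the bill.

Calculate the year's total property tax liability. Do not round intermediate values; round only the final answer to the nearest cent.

Assessed value = $1,126,400 × 0.79 = $889,856
Taxable value = $889,856 − $64,000 = $825,856
City of Talbot: $825,856 × 0.00827 = $6,829.82912
Hospital District: $825,856 × 0.00082 = $677.20192
Sable Creek County: $825,856 × 0.0065 = $5,368.064
Millbrook Township: $825,856 × 0.00162 = $1,337.88672
Levies subtotal = $14,212.98176
After credit = $14,212.98176 − $1,707 = $12,505.98176
Total = $12,505.98176 + $532 = $13,037.98176

$13,037.98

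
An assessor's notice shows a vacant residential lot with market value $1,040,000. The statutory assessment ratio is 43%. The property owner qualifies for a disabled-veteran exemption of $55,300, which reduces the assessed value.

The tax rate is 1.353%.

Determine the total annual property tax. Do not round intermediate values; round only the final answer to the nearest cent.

$5,302.41

Assessed value = $1,040,000 × 0.43 = $447,200
Taxable value = $447,200 − $55,300 = $391,900
Tax = $391,900 × 0.01353 = $5,302.407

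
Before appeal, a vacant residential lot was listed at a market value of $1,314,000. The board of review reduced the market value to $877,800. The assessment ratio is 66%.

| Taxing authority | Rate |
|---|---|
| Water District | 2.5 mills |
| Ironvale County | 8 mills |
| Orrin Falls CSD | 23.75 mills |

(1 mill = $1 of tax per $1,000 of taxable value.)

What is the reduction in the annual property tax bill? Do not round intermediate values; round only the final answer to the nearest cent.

Old assessed value = $1,314,000 × 0.66 = $867,240
New assessed value = $877,800 × 0.66 = $579,348
Combined rate = 0.0025 + 0.008 + 0.02375 = 0.03425
Old tax = $867,240 × 0.03425 = $29,702.97
New tax = $579,348 × 0.03425 = $19,842.669
Reduction = $29,702.97 − $19,842.669 = $9,860.301

$9,860.30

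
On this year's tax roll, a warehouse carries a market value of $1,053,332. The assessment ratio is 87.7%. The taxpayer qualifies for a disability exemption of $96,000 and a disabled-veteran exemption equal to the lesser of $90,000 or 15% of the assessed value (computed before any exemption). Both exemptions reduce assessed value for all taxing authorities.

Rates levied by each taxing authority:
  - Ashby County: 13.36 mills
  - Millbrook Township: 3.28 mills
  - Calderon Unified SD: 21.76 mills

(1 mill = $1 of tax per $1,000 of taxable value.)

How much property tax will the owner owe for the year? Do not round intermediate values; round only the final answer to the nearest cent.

$28,330.45

Assessed value = $1,053,332 × 0.877 = $923,772.164
Disabled-veteran exemption = min($90,000, 15% × $923,772.164) = min($90,000, $138,565.8246) = $90,000 (dollar cap binds)
Taxable value = $923,772.164 − $96,000 − $90,000 = $737,772.164
Ashby County: $737,772.164 × 0.01336 = $9,856.63611104
Millbrook Township: $737,772.164 × 0.00328 = $2,419.89269792
Calderon Unified SD: $737,772.164 × 0.02176 = $16,053.92228864
Total = $28,330.4510976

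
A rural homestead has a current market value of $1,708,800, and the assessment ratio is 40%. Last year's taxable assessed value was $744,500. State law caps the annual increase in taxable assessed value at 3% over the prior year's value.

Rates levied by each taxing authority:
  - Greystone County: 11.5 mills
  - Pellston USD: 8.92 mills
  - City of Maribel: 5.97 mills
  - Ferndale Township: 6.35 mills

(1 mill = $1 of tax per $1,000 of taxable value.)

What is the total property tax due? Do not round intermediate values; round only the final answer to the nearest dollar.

$22,378

Uncapped assessed value = $1,708,800 × 0.4 = $683,520
Cap limit = $744,500 × 1.03 = $766,835
Taxable assessed value = min($683,520, $766,835) = $683,520 (cap does not bind)
Greystone County: $683,520 × 0.0115 = $7,860.48
Pellston USD: $683,520 × 0.00892 = $6,096.9984
City of Maribel: $683,520 × 0.00597 = $4,080.6144
Ferndale Township: $683,520 × 0.00635 = $4,340.352
Total = $22,378.4448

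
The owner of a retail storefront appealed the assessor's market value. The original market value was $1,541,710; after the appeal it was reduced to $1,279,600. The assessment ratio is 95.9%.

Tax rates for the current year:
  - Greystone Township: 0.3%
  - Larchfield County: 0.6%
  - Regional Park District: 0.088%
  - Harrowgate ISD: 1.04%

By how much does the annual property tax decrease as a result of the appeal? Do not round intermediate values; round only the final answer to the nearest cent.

Old assessed value = $1,541,710 × 0.959 = $1,478,499.89
New assessed value = $1,279,600 × 0.959 = $1,227,136.4
Combined rate = 0.003 + 0.006 + 0.00088 + 0.0104 = 0.02028
Old tax = $1,478,499.89 × 0.02028 = $29,983.9777692
New tax = $1,227,136.4 × 0.02028 = $24,886.326192
Reduction = $29,983.9777692 − $24,886.326192 = $5,097.6515772

$5,097.65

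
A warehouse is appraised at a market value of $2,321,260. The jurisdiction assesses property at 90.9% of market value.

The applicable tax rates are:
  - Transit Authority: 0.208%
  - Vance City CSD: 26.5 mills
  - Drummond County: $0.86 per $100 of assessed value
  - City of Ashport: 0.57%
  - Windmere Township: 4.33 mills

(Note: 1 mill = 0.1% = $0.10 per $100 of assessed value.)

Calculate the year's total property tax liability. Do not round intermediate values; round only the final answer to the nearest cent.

$99,614.30

Assessed value = $2,321,260 × 0.909 = $2,110,025.34
Transit Authority: $2,110,025.34 × 0.00208 = $4,388.8527072
Vance City CSD: $2,110,025.34 × 0.0265 = $55,915.67151
Drummond County: $2,110,025.34 × 0.0086 = $18,146.217924
City of Ashport: $2,110,025.34 × 0.0057 = $12,027.144438
Windmere Township: $2,110,025.34 × 0.00433 = $9,136.4097222
Total = $99,614.2963014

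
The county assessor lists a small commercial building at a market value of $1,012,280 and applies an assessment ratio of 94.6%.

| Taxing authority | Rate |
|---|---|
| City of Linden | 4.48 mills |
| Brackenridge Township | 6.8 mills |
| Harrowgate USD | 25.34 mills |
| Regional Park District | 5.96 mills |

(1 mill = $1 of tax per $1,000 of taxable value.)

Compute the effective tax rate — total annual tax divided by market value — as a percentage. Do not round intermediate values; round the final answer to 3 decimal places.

Assessed value = $1,012,280 × 0.946 = $957,616.88
City of Linden: $957,616.88 × 0.00448 = $4,290.1236224
Brackenridge Township: $957,616.88 × 0.0068 = $6,511.794784
Harrowgate USD: $957,616.88 × 0.02534 = $24,266.0117392
Regional Park District: $957,616.88 × 0.00596 = $5,707.3966048
Total tax = $40,775.3267504
Effective rate = $40,775.3267504 ÷ $1,012,280 = 4.028% of market value

4.028%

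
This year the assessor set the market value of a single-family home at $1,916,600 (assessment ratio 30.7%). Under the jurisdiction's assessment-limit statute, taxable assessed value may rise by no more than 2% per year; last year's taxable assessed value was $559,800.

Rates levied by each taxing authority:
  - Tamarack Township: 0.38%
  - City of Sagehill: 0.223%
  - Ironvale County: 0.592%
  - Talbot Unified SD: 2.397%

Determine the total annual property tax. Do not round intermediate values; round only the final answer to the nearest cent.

$20,510.18

Uncapped assessed value = $1,916,600 × 0.307 = $588,396.2
Cap limit = $559,800 × 1.02 = $570,996
Taxable assessed value = min($588,396.2, $570,996) = $570,996 (cap binds)
Tamarack Township: $570,996 × 0.0038 = $2,169.7848
City of Sagehill: $570,996 × 0.00223 = $1,273.32108
Ironvale County: $570,996 × 0.00592 = $3,380.29632
Talbot Unified SD: $570,996 × 0.02397 = $13,686.77412
Total = $20,510.17632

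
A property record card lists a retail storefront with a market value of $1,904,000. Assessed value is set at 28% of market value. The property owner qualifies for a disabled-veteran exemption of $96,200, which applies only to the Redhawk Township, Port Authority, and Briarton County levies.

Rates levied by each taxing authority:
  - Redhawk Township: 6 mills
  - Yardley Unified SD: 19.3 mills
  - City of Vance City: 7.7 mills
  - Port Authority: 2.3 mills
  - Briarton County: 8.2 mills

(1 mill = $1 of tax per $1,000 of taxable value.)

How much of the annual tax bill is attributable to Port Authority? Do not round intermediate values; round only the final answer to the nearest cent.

$1,004.92

Assessed value = $1,904,000 × 0.28 = $533,120
Port Authority taxable value = $533,120 − $96,200 = $436,920
Port Authority levy = $436,920 × 0.0023 = $1,004.916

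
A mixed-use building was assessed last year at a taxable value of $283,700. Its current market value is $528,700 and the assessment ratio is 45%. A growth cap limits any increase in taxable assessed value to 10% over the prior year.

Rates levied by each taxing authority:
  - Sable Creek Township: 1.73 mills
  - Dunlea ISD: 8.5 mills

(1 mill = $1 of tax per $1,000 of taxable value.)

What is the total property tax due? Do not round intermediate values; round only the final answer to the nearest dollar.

Uncapped assessed value = $528,700 × 0.45 = $237,915
Cap limit = $283,700 × 1.1 = $312,070
Taxable assessed value = min($237,915, $312,070) = $237,915 (cap does not bind)
Sable Creek Township: $237,915 × 0.00173 = $411.59295
Dunlea ISD: $237,915 × 0.0085 = $2,022.2775
Total = $2,433.87045

$2,434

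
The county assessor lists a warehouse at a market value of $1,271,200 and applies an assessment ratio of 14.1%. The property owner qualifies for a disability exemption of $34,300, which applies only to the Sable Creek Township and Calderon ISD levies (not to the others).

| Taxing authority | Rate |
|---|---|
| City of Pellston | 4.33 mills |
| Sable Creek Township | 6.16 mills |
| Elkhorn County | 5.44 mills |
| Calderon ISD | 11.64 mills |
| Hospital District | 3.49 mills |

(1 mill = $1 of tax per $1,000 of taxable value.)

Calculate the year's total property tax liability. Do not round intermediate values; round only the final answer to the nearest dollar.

Assessed value = $1,271,200 × 0.141 = $179,239.2
City of Pellston: $179,239.2 × 0.00433 = $776.105736
Sable Creek Township: ($179,239.2 − $34,300) × 0.00616 = $144,939.2 × 0.00616 = $892.825472
Elkhorn County: $179,239.2 × 0.00544 = $975.061248
Calderon ISD: ($179,239.2 − $34,300) × 0.01164 = $144,939.2 × 0.01164 = $1,687.092288
Hospital District: $179,239.2 × 0.00349 = $625.544808
Total = $4,956.629552

$4,957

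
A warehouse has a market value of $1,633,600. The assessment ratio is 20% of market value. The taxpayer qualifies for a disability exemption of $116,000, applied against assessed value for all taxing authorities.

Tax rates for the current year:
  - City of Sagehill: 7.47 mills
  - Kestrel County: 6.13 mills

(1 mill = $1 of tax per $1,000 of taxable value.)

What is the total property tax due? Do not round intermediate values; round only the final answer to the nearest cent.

$2,865.79

Assessed value = $1,633,600 × 0.2 = $326,720
Taxable value = $326,720 − $116,000 = $210,720
City of Sagehill: $210,720 × 0.00747 = $1,574.0784
Kestrel County: $210,720 × 0.00613 = $1,291.7136
Total = $1,574.0784 + $1,291.7136 = $2,865.792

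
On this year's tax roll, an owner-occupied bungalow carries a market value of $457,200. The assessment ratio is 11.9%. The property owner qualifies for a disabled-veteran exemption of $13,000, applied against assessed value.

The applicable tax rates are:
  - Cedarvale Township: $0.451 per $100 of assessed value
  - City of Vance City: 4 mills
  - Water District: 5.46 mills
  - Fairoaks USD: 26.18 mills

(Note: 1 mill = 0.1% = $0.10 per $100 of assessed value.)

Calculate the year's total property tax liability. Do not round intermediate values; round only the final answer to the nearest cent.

$1,662.48

Assessed value = $457,200 × 0.119 = $54,406.8
Taxable value = $54,406.8 − $13,000 = $41,406.8
Cedarvale Township: $41,406.8 × 0.00451 = $186.744668
City of Vance City: $41,406.8 × 0.004 = $165.6272
Water District: $41,406.8 × 0.00546 = $226.081128
Fairoaks USD: $41,406.8 × 0.02618 = $1,084.030024
Total = $1,662.48302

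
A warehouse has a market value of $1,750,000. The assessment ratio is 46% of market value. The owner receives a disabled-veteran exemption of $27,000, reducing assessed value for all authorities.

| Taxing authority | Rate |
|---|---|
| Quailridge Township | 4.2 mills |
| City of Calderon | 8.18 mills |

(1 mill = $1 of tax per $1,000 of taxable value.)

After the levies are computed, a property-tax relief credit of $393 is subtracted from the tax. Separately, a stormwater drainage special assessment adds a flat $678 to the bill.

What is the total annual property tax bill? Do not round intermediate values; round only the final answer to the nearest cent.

$9,916.64

Assessed value = $1,750,000 × 0.46 = $805,000
Taxable value = $805,000 − $27,000 = $778,000
Quailridge Township: $778,000 × 0.0042 = $3,267.6
City of Calderon: $778,000 × 0.00818 = $6,364.04
Levies subtotal = $9,631.64
After credit = $9,631.64 − $393 = $9,238.64
Total = $9,238.64 + $678 = $9,916.64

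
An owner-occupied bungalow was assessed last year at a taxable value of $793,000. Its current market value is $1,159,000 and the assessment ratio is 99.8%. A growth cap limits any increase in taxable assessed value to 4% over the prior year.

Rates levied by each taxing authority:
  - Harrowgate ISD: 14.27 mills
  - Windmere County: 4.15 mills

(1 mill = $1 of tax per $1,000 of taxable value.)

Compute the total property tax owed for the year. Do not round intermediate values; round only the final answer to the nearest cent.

$15,191.34

Uncapped assessed value = $1,159,000 × 0.998 = $1,156,682
Cap limit = $793,000 × 1.04 = $824,720
Taxable assessed value = min($1,156,682, $824,720) = $824,720 (cap binds)
Harrowgate ISD: $824,720 × 0.01427 = $11,768.7544
Windmere County: $824,720 × 0.00415 = $3,422.588
Total = $15,191.3424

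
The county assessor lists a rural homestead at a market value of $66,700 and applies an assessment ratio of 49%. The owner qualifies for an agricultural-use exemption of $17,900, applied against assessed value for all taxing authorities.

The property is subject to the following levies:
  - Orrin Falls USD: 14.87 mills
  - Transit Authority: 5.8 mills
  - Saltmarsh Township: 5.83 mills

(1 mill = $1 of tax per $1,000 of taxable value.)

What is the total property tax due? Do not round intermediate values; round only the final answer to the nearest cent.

Assessed value = $66,700 × 0.49 = $32,683
Taxable value = $32,683 − $17,900 = $14,783
Orrin Falls USD: $14,783 × 0.01487 = $219.82321
Transit Authority: $14,783 × 0.0058 = $85.7414
Saltmarsh Township: $14,783 × 0.00583 = $86.18489
Total = $219.82321 + $85.7414 + $86.18489 = $391.7495

$391.75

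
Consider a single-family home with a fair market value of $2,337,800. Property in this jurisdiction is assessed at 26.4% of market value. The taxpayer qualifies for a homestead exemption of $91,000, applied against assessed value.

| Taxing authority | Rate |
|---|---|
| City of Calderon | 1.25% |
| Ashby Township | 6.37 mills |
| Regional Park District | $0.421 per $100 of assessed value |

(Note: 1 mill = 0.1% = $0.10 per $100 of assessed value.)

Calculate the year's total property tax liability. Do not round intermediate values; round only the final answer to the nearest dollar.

Assessed value = $2,337,800 × 0.264 = $617,179.2
Taxable value = $617,179.2 − $91,000 = $526,179.2
City of Calderon: $526,179.2 × 0.0125 = $6,577.24
Ashby Township: $526,179.2 × 0.00637 = $3,351.761504
Regional Park District: $526,179.2 × 0.00421 = $2,215.214432
Total = $12,144.215936

$12,144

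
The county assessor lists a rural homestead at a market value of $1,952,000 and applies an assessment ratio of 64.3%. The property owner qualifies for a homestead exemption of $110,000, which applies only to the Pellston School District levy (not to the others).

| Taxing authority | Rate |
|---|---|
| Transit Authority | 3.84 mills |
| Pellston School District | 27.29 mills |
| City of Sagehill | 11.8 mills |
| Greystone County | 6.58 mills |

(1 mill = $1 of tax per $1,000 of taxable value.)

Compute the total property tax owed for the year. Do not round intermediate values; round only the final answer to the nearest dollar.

Assessed value = $1,952,000 × 0.643 = $1,255,136
Transit Authority: $1,255,136 × 0.00384 = $4,819.72224
Pellston School District: ($1,255,136 − $110,000) × 0.02729 = $1,145,136 × 0.02729 = $31,250.76144
City of Sagehill: $1,255,136 × 0.0118 = $14,810.6048
Greystone County: $1,255,136 × 0.00658 = $8,258.79488
Total = $59,139.88336

$59,140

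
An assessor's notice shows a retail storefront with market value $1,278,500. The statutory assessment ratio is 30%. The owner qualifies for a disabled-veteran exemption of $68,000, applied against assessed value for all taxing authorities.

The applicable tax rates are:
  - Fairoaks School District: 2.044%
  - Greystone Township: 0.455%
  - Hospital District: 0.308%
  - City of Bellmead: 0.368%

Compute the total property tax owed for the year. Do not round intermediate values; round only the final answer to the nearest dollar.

Assessed value = $1,278,500 × 0.3 = $383,550
Taxable value = $383,550 − $68,000 = $315,550
Fairoaks School District: $315,550 × 0.02044 = $6,449.842
Greystone Township: $315,550 × 0.00455 = $1,435.7525
Hospital District: $315,550 × 0.00308 = $971.894
City of Bellmead: $315,550 × 0.00368 = $1,161.224
Total = $6,449.842 + $1,435.7525 + $971.894 + $1,161.224 = $10,018.7125

$10,019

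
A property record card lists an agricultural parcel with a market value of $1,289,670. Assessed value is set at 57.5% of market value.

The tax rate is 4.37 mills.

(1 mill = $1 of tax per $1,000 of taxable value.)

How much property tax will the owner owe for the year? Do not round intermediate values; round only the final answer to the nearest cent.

$3,240.62

Assessed value = $1,289,670 × 0.575 = $741,560.25
Tax = $741,560.25 × 0.00437 = $3,240.6182925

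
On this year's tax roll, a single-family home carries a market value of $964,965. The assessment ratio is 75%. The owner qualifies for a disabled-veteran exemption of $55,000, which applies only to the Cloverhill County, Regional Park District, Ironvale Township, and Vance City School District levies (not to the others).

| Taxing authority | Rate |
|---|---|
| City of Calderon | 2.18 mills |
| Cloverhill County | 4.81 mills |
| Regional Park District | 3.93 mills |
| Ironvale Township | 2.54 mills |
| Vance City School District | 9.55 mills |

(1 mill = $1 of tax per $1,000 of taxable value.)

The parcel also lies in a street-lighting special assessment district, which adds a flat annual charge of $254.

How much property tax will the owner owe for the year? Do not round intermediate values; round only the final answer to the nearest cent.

$15,761.23

Assessed value = $964,965 × 0.75 = $723,723.75
City of Calderon: $723,723.75 × 0.00218 = $1,577.717775
Cloverhill County: ($723,723.75 − $55,000) × 0.00481 = $668,723.75 × 0.00481 = $3,216.5612375
Regional Park District: ($723,723.75 − $55,000) × 0.00393 = $668,723.75 × 0.00393 = $2,628.0843375
Ironvale Township: ($723,723.75 − $55,000) × 0.00254 = $668,723.75 × 0.00254 = $1,698.558325
Vance City School District: ($723,723.75 − $55,000) × 0.00955 = $668,723.75 × 0.00955 = $6,386.3118125
Levies subtotal = $15,507.2334875
Total = $15,507.2334875 + $254 = $15,761.2334875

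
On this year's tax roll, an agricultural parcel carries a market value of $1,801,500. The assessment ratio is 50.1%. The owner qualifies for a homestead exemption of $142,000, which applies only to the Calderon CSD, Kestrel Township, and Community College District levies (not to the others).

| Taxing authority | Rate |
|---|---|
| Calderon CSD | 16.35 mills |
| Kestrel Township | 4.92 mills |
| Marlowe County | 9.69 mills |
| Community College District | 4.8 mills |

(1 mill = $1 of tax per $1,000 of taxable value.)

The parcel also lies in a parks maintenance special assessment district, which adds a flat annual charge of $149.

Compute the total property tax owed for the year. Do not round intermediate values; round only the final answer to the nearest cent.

Assessed value = $1,801,500 × 0.501 = $902,551.5
Calderon CSD: ($902,551.5 − $142,000) × 0.01635 = $760,551.5 × 0.01635 = $12,435.017025
Kestrel Township: ($902,551.5 − $142,000) × 0.00492 = $760,551.5 × 0.00492 = $3,741.91338
Marlowe County: $902,551.5 × 0.00969 = $8,745.724035
Community College District: ($902,551.5 − $142,000) × 0.0048 = $760,551.5 × 0.0048 = $3,650.6472
Levies subtotal = $28,573.30164
Total = $28,573.30164 + $149 = $28,722.30164

$28,722.30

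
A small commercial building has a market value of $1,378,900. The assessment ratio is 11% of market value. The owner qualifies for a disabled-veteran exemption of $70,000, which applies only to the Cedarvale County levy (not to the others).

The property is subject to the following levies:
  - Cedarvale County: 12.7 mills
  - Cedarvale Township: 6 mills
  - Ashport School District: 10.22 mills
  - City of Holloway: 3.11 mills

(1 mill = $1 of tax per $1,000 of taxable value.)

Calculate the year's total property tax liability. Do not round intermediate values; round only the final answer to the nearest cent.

Assessed value = $1,378,900 × 0.11 = $151,679
Cedarvale County: ($151,679 − $70,000) × 0.0127 = $81,679 × 0.0127 = $1,037.3233
Cedarvale Township: $151,679 × 0.006 = $910.074
Ashport School District: $151,679 × 0.01022 = $1,550.15938
City of Holloway: $151,679 × 0.00311 = $471.72169
Total = $3,969.27837

$3,969.28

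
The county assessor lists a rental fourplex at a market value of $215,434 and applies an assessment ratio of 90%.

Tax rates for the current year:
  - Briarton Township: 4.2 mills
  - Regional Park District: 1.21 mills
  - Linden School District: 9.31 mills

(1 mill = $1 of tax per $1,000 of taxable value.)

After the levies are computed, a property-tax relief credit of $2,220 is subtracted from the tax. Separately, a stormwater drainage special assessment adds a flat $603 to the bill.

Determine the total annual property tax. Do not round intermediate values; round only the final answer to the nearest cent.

Assessed value = $215,434 × 0.9 = $193,890.6
Briarton Township: $193,890.6 × 0.0042 = $814.34052
Regional Park District: $193,890.6 × 0.00121 = $234.607626
Linden School District: $193,890.6 × 0.00931 = $1,805.121486
Levies subtotal = $2,854.069632
After credit = $2,854.069632 − $2,220 = $634.069632
Total = $634.069632 + $603 = $1,237.069632

$1,237.07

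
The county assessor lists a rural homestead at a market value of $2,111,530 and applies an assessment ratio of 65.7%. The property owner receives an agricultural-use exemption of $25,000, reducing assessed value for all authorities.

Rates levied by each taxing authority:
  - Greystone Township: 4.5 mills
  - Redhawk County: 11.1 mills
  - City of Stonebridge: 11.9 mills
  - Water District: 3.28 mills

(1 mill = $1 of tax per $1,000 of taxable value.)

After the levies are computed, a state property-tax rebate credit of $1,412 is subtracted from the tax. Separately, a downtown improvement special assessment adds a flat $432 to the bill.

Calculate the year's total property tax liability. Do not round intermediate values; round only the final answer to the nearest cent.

Assessed value = $2,111,530 × 0.657 = $1,387,275.21
Taxable value = $1,387,275.21 − $25,000 = $1,362,275.21
Greystone Township: $1,362,275.21 × 0.0045 = $6,130.238445
Redhawk County: $1,362,275.21 × 0.0111 = $15,121.254831
City of Stonebridge: $1,362,275.21 × 0.0119 = $16,211.074999
Water District: $1,362,275.21 × 0.00328 = $4,468.2626888
Levies subtotal = $41,930.8309638
After credit = $41,930.8309638 − $1,412 = $40,518.8309638
Total = $40,518.8309638 + $432 = $40,950.8309638

$40,950.83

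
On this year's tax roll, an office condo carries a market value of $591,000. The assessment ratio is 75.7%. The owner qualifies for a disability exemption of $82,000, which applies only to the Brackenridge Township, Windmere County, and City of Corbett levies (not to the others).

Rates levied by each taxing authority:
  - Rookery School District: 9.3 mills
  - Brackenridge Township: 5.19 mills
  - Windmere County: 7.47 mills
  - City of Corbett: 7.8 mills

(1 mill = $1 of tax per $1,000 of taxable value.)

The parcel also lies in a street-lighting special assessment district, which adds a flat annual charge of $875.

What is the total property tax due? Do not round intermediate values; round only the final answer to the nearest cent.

Assessed value = $591,000 × 0.757 = $447,387
Rookery School District: $447,387 × 0.0093 = $4,160.6991
Brackenridge Township: ($447,387 − $82,000) × 0.00519 = $365,387 × 0.00519 = $1,896.35853
Windmere County: ($447,387 − $82,000) × 0.00747 = $365,387 × 0.00747 = $2,729.44089
City of Corbett: ($447,387 − $82,000) × 0.0078 = $365,387 × 0.0078 = $2,850.0186
Levies subtotal = $11,636.51712
Total = $11,636.51712 + $875 = $12,511.51712

$12,511.52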